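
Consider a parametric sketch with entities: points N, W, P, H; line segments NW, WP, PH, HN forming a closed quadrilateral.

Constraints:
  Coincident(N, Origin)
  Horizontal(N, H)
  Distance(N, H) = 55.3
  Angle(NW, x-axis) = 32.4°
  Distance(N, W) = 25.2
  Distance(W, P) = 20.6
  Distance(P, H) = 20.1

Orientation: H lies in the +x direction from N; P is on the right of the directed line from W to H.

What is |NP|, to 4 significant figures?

35.30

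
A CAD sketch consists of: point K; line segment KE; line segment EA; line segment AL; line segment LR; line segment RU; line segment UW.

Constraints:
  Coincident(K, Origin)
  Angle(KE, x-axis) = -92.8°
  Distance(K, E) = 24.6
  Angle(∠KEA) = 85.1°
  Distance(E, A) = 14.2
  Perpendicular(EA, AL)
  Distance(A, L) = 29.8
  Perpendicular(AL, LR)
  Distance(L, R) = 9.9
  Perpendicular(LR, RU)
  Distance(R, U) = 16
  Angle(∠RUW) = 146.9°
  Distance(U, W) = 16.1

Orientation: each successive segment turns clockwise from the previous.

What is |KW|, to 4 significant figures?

26.58

LR ⟂ RU, so RU runs at -97.70°; with |RU| = 16.0, U = (-3.614, -10.32). ∠RUW = 146.9° gives UW at -130.8° from the x-axis; with |UW| = 16.1, W = (-14.13, -22.51). Then |KW| = |W − K| = 26.58.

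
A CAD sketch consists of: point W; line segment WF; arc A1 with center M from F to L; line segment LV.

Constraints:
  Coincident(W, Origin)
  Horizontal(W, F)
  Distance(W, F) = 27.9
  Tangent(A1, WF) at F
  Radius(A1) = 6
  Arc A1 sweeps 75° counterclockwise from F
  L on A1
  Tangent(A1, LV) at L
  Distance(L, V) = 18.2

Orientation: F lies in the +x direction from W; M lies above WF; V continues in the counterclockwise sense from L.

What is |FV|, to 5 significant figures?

24.404

W is at the origin; W and F share the same y with |WF| = 27.9 and F on the +x side, so F = (27.900, 0.0000). The tangent condition forces MF to be normal to WF, so M = F + (0, 6) = (27.900, 6.0000). On A1, F sits at bearing -90° from M; a 75° counterclockwise sweep puts L at bearing -15°, so L = M + 6.0·(cos -15°, sin -15°) = (33.696, 4.4471). Tangency of A1 to LV means the radius ML is perpendicular to LV, so LV runs along (−sin -15°, cos -15°); with |LV| = 18.2, V = (38.406, 22.027). Then |FV| = |V − F| = 24.404.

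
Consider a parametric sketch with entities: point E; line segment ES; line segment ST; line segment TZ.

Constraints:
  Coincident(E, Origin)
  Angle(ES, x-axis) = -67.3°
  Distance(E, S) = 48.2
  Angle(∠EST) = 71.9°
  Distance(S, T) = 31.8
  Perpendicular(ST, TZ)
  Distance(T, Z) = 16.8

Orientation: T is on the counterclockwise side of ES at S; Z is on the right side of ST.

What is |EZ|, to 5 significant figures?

64.836

E is at the origin; ES runs at -67.3° with length 48.2, so S = 48.2·(cos -67.3°, sin -67.3°) = (18.601, -44.466). ∠EST = 71.9°, so ST runs at -67.3° + (180° − 71.9°) = 40.800° from the x-axis; with |ST| = 31.8, T = S + 31.8·(cos 40.800°, sin 40.800°) = (42.673, -23.688). The perpendicularity gives TZ at right angles to ST; with |TZ| = 16.8 on the right of ST, Z = T + 16.8·(0.65342, -0.75700) = (53.651, -36.405). Then |EZ| = |Z − E| = 64.836.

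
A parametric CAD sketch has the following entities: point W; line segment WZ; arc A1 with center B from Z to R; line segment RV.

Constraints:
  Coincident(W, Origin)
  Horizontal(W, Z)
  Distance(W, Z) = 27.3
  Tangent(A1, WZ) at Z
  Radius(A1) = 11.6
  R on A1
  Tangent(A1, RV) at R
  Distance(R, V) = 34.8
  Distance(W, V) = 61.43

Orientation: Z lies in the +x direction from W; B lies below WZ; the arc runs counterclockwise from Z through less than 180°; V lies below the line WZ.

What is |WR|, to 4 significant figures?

26.65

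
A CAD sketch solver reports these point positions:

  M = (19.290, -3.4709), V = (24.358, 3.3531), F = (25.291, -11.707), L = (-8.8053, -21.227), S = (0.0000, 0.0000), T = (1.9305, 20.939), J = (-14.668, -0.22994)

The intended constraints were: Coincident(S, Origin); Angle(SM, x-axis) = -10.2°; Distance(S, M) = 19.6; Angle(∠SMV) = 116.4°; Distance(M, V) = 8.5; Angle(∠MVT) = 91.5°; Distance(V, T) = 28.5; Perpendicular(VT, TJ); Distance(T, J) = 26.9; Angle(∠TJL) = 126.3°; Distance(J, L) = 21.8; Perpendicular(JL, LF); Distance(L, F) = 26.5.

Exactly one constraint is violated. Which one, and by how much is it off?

Distance(L, F) = 26.5 — off by 8.90.

S = (0.00, 0.00) ✓; SM at -10.20° ✓; |SM| = 19.60 ✓; ∠SMV = 116.4° ✓; |MV| = 8.500 ✓; ∠MVT = 91.50° ✓; |VT| = 28.50 ✓; ∠(VT, TJ) = 90.00° ✓; |TJ| = 26.90 ✓; ∠TJL = 126.3° ✓; |JL| = 21.80 ✓; ∠(JL, LF) = 90.00° ✓; |LF| = 35.40 ✗.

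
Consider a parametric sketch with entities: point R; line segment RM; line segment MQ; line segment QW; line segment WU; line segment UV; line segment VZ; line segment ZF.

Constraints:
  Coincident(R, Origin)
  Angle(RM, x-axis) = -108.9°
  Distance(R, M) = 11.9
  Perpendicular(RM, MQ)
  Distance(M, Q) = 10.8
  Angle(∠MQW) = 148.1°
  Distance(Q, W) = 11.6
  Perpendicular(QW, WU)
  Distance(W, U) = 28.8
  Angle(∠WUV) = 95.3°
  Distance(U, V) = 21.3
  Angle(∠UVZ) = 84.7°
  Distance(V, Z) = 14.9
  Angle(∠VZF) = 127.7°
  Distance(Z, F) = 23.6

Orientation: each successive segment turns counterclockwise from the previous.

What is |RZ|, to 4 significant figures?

6.729

R is at the origin; RM runs at -108.9° with length 11.9, so M = (-3.855, -11.26). The perpendicularity gives MQ at right angles to RM, so MQ runs at -18.90°; with |MQ| = 10.8, Q = (6.363, -14.76). ∠MQW = 148.1° gives QW at 13.00° from the x-axis; with |QW| = 11.6, W = (17.67, -12.15). QW ⟂ WU, so WU runs at 103.0°; with |WU| = 28.8, U = (11.19, 15.91). ∠WUV = 95.3° gives UV at -172.3° from the x-axis; with |UV| = 21.3, V = (-9.921, 13.06). ∠UVZ = 84.7° gives VZ at -77.00° from the x-axis; with |VZ| = 14.9, Z = (-6.569, -1.457). Then |RZ| = |Z − R| = 6.729.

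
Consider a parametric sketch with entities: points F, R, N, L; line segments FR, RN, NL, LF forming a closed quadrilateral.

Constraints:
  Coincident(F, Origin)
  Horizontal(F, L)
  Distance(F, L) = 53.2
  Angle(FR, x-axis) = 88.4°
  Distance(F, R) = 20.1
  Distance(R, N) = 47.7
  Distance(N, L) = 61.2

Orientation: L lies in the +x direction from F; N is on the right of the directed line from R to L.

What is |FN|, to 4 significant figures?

27.60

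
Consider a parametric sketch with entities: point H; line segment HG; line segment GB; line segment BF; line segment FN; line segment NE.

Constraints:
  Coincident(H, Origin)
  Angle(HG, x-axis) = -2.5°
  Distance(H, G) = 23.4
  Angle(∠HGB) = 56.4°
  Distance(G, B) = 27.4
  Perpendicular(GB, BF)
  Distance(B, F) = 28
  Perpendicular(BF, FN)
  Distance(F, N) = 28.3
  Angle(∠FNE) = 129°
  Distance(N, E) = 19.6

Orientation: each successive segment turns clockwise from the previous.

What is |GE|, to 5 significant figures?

18.390

BF is perpendicular to FN, so FN runs at 53.900°; with |FN| = 28.3, N = (1.2843, 16.204). ∠FNE = 129.0° gives NE at 2.9000° from the x-axis; with |NE| = 19.6, E = (20.859, 17.196). Then |GE| = |E − G| = 18.390.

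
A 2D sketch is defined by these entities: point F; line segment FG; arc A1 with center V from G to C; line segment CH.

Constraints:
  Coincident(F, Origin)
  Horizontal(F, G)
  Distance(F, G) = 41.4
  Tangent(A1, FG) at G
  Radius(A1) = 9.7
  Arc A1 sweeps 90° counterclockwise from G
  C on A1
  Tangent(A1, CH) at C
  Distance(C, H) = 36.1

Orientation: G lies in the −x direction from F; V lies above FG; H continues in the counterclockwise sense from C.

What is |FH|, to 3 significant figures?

55.7

On A1, G sits at bearing -90° from V; a 90° counterclockwise sweep puts C at bearing 0°, so C = V + 9.7·(cos 0°, sin 0°) = (-31.7, 9.70). The tangent condition forces VC to be normal to CH, so CH runs along (−sin 0°, cos 0°); with |CH| = 36.1, H = (-31.7, 45.8). Then |FH| = |H − F| = 55.7.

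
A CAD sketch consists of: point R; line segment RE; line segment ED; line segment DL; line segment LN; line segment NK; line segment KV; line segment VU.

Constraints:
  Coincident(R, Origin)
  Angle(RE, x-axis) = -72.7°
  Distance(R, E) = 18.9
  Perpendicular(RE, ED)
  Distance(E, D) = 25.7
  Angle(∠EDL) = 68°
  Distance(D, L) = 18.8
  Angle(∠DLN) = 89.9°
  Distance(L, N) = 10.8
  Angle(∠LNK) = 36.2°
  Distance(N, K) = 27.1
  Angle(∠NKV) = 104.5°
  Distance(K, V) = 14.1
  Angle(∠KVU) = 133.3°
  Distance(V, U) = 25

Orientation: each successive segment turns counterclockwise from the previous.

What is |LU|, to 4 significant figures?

29.70

∠NKV = 104.5° gives KV at 78.70° from the x-axis; with |KV| = 14.1, V = (39.73, 12.63). ∠KVU = 133.3° gives VU at 125.4° from the x-axis; with |VU| = 25.0, U = (25.24, 33.01). Then |LU| = |U − L| = 29.70.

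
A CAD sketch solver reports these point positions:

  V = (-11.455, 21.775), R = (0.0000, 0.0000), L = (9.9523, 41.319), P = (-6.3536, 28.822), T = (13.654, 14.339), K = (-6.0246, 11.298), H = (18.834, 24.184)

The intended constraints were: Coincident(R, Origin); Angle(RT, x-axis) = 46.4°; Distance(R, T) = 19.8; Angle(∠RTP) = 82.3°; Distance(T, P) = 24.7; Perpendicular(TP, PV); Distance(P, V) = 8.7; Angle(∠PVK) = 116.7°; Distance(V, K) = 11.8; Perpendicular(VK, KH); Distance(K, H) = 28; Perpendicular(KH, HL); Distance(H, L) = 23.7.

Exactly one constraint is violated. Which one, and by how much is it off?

Distance(H, L) = 23.7 — off by 4.40.

R = (0.00, 0.00) ✓; RT at 46.40° ✓; |RT| = 19.80 ✓; ∠RTP = 82.30° ✓; |TP| = 24.70 ✓; ∠(TP, PV) = 90.00° ✓; |PV| = 8.700 ✓; ∠PVK = 116.7° ✓; |VK| = 11.80 ✓; ∠(VK, KH) = 90.00° ✓; |KH| = 28.00 ✓; ∠(KH, HL) = 90.00° ✓; |HL| = 19.30 ✗.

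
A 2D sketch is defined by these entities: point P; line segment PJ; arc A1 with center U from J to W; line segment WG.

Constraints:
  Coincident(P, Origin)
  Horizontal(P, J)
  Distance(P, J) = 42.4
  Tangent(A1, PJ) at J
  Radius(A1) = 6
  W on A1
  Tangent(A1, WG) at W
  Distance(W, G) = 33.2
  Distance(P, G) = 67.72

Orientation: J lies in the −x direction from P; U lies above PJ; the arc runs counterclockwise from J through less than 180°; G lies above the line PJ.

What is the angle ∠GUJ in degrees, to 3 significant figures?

154°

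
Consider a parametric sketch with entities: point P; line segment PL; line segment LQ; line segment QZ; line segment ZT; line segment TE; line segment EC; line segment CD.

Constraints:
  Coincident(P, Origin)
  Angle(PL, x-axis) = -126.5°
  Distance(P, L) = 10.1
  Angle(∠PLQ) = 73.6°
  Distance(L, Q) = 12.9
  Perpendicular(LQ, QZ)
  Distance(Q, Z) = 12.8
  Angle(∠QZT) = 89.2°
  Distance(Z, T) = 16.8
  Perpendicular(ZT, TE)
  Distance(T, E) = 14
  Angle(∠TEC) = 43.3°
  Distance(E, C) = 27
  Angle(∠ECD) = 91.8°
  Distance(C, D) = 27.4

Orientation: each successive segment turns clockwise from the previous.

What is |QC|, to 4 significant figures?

18.55

P is at the origin; PL runs at -126.5° with length 10.1, so L = (-6.008, -8.119). ∠PLQ = 73.6° gives LQ at 127.1° from the x-axis; with |LQ| = 12.9, Q = (-13.79, 2.170). LQ is perpendicular to QZ, so QZ runs at 37.10°; with |QZ| = 12.8, Z = (-3.580, 9.891). ∠QZT = 89.2° gives ZT at -53.70° from the x-axis; with |ZT| = 16.8, T = (6.366, -3.649). ZT ⟂ TE, so TE runs at -143.7°; with |TE| = 14.0, E = (-4.917, -11.94). ∠TEC = 43.3° gives EC at 79.60° from the x-axis; with |EC| = 27.0, C = (-0.04318, 14.62). Then |QC| = |C − Q| = 18.55.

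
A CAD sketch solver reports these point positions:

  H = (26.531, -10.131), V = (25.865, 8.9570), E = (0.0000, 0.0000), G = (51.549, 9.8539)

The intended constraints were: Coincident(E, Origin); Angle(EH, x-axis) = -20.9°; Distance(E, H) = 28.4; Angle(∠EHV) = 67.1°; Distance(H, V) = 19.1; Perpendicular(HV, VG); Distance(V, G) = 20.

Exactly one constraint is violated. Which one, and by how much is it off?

Distance(V, G) = 20 — off by 5.70.

E = (0.00, 0.00) ✓; EH at -20.90° ✓; |EH| = 28.40 ✓; ∠EHV = 67.10° ✓; |HV| = 19.10 ✓; ∠(HV, VG) = 90.00° ✓; |VG| = 25.70 ✗.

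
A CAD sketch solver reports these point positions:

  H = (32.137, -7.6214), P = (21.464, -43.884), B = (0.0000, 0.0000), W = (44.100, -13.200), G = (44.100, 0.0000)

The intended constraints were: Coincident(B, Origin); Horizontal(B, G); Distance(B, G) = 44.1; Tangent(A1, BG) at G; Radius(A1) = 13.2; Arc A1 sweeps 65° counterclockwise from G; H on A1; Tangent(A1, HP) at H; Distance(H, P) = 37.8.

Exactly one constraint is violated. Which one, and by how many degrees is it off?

Tangent(A1, HP) at H — off by 8.60°.

B = (0.00, 0.00) ✓; B.y = 0.00, G.y = 0.00 ✓; |BG| = 44.10 ✓; ∠(WG, GB) = 90.00° ✓; |WG| = 13.20 ✓; bearing(W→H) − bearing(W→G) = 65.00° ✓; |WH| = 13.20 ✓; ∠(WH, HP) = 81.40° ✗; |HP| = 37.80 ✓.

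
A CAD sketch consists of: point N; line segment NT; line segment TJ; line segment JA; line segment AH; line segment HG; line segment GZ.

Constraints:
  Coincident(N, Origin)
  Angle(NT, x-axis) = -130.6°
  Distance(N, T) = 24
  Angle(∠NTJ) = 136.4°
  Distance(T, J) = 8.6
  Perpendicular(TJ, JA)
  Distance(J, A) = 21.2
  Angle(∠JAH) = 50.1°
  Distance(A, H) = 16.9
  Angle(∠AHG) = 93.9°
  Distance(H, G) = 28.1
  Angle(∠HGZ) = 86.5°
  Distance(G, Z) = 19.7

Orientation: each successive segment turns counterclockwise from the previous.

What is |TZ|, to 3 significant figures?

27.4

∠AHG = 93.9° gives HG at -141° from the x-axis; with |HG| = 28.1, G = (-27.3, -31.0). ∠HGZ = 86.5° gives GZ at -47.5° from the x-axis; with |GZ| = 19.7, Z = (-14.0, -45.5). Then |TZ| = |Z − T| = 27.4.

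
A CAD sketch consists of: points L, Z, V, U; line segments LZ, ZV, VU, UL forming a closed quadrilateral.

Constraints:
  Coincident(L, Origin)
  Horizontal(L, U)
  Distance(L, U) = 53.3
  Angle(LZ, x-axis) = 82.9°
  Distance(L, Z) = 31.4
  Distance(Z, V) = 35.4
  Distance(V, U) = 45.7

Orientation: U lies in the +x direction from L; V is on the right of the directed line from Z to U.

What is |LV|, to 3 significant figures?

8.76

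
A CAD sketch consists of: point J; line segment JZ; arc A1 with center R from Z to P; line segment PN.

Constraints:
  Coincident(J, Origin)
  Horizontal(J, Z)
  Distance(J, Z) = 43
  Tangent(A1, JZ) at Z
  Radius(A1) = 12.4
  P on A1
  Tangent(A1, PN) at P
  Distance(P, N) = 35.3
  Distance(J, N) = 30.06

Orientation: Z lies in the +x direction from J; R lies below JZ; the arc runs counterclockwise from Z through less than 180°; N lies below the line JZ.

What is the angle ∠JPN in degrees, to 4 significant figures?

51.06°

Checks: |RP| = 12.40 ✓; ∠(RP, PN) = 90.00° ✓; |PN| = 35.30 ✓; |JN| = 30.06 ✓.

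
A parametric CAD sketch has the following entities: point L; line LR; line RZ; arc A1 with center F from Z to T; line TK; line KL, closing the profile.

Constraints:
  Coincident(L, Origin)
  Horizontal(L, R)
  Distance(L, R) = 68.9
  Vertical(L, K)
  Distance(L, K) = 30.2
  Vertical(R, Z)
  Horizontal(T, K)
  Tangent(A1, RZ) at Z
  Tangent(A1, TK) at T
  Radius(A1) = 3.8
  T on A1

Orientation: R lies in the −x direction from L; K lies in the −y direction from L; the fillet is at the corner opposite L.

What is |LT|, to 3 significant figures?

71.8

L is at the origin; L and R share the same y with |LR| = 68.9 and R on the −x side, so R = (-68.9, 0.00). LK is vertical with |LK| = 30.2 and K on the −y side, so K = (0.00, -30.2). The virtual corner opposite L is at (-68.9, -30.2). Tangency of A1 to RZ means the radius FZ is perpendicular to RZ and A1 meets TK tangentially, so FT is at right angles to TK, with radius 3.8, so the center F sits 3.8 in from both sides at F = (-65.1, -26.4). That places the tangent points at Z = (-68.9, -26.4) on RZ and T = (-65.1, -30.2) on TK. Then |LT| = |T − L| = 71.8.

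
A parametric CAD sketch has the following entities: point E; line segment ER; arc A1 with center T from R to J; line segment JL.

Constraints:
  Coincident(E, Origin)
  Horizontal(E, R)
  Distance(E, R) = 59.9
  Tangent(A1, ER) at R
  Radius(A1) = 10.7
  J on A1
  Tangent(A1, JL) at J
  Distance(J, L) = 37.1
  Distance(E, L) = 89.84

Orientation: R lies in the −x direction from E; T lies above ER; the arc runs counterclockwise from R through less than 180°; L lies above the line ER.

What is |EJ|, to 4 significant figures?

55.22

E is at the origin; ER is horizontal with |ER| = 59.9 and R on the −x side, so R = (-59.90, 0.000). Since A1 is tangent to ER there, TR ⟂ ER, so T = R + (0, 10.7) = (-59.90, 10.70). Since TJ ⟂ JL (tangency), |TL| = √(10.7² + 37.1²) = 38.61 regardless of where J sits on A1. So L lies on both circle(E, 89.84) and circle(T, 38.61); the above-ER intersection is L = (-77.81, 44.91). J is the foot of the tangent from L: J = (-52.17, 18.10).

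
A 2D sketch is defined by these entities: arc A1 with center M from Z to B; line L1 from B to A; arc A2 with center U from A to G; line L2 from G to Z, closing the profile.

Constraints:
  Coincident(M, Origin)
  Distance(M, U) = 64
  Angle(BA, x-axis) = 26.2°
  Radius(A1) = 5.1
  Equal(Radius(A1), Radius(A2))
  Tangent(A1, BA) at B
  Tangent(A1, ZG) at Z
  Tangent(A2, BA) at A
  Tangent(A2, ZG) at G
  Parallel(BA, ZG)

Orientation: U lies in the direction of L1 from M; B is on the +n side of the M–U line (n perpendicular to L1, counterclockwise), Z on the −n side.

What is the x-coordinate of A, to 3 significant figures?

55.2

The slot axis is L1's direction at 26.2°, so u = (cos 26.2°, sin 26.2°) = (0.897, 0.442) and n = (−sin 26.2°, cos 26.2°) = (-0.442, 0.897). M is at the origin and U lies 64.0 along u from M, so U = 64.0·u = (57.4, 28.3). Tangency of A1 to both parallel lines with radius 5.1 puts B and Z at M ± 5.1·n: B = (-2.25, 4.58), Z = (2.25, -4.58). Equal radii place A and G the same way about U: A = U + 5.1·n = (55.2, 32.8), G = U − 5.1·n = (59.7, 23.7). So A.x = 55.2.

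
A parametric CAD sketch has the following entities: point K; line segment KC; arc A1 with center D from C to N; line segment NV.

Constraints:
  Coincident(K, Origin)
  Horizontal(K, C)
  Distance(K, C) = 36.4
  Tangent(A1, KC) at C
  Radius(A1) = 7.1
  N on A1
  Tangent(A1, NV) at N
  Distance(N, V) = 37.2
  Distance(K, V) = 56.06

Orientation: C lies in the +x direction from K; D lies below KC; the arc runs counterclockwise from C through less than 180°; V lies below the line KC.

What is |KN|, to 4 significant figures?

30.39

K is at the origin; K and C share the same y with |KC| = 36.4 and C on the +x side, so C = (36.40, 0.000). A1 meets KC tangentially, so DC is at right angles to KC, so D = C + (0, -7.1) = (36.40, -7.100). Since DN ⟂ NV (tangency), |DV| = √(7.1² + 37.2²) = 37.87 regardless of where N sits on A1. So V lies on both circle(K, 56.06) and circle(D, 37.87); the below-KC intersection is V = (33.61, -44.87). N is the foot of the tangent from V: N = (29.35, -7.913).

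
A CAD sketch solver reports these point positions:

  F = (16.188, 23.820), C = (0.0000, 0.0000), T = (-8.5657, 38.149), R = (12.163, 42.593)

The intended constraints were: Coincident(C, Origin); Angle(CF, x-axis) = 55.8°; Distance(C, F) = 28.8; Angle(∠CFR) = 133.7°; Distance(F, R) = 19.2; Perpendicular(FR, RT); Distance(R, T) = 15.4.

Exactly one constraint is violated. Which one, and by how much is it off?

Distance(R, T) = 15.4 — off by 5.80.

C = (0.00, 0.00) ✓; CF at 55.80° ✓; |CF| = 28.80 ✓; ∠CFR = 133.7° ✓; |FR| = 19.20 ✓; ∠(FR, RT) = 90.00° ✓; |RT| = 21.20 ✗.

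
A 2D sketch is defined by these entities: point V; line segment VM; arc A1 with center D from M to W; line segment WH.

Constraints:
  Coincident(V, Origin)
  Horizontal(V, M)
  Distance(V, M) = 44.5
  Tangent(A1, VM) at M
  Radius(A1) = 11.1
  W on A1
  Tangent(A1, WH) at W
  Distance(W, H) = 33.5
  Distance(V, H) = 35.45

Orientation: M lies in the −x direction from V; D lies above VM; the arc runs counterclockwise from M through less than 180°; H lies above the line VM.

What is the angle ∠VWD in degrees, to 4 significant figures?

151.4°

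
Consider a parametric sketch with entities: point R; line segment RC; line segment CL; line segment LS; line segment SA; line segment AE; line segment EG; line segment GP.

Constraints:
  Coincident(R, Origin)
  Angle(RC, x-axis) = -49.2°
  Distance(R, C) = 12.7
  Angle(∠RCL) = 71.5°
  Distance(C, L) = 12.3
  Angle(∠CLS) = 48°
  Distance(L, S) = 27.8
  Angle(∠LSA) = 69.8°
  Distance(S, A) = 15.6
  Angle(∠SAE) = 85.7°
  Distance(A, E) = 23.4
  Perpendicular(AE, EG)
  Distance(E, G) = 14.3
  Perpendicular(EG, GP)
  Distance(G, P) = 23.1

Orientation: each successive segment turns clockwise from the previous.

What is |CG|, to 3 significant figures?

17.3

∠SAE = 85.7° gives AE at -134° from the x-axis; with |AE| = 23.4, E = (1.94, -14.9). AE ⟂ EG, so EG runs at 136°; with |EG| = 14.3, G = (-8.31, -4.92). Then |CG| = |G − C| = 17.3.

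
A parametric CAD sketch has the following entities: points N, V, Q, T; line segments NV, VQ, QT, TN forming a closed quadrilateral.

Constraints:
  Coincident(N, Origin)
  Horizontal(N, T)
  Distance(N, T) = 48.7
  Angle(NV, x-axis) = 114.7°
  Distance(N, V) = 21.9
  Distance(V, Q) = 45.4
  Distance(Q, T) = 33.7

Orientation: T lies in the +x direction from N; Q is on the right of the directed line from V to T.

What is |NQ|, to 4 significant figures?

24.64

N is at the origin; NT is horizontal with |NT| = 48.7 and T in +x, so T = (48.7, 0). NV runs at 114.7° with |NV| = 21.9, so V = (-9.151, 19.90). Q is determined by |VQ| = 45.4 and |QT| = 33.7 together: it lies at the intersection of circle(V, 45.4) and circle(T, 33.7). With |VT| = 61.18, the foot of the radical line on VT is 38.15 from V and the perpendicular offset is √(45.4² − 38.15²) = 24.61. Taking the right-of-VT solution: Q = (18.92, -15.78).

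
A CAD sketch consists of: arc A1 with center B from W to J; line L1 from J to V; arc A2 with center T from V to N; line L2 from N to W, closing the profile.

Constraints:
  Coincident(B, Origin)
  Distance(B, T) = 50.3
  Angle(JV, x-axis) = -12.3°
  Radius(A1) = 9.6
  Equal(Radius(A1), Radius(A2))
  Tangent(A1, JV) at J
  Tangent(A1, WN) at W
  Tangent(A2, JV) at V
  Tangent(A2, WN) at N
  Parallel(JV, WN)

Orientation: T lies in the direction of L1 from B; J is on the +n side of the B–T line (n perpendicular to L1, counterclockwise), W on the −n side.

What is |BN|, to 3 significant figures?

51.2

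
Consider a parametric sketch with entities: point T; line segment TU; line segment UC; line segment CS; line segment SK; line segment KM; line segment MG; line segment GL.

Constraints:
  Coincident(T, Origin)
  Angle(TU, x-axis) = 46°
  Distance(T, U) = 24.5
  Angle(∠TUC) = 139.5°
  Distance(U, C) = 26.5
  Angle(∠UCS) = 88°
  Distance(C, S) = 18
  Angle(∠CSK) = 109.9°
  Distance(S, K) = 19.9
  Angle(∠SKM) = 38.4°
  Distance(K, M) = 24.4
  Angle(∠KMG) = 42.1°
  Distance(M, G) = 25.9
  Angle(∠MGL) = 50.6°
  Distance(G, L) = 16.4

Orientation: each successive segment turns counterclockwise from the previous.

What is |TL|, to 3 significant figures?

29.3

T is at the origin; TU runs at 46.0° with length 24.5, so U = (17.0, 17.6). ∠TUC = 139.5° gives UC at 86.5° from the x-axis; with |UC| = 26.5, C = (18.6, 44.1). ∠UCS = 88.0° gives CS at 178° from the x-axis; with |CS| = 18.0, S = (0.643, 44.5). ∠CSK = 109.9° gives SK at -111° from the x-axis; with |SK| = 19.9, K = (-6.62, 26.0). ∠SKM = 38.4° gives KM at 30.2° from the x-axis; with |KM| = 24.4, M = (14.5, 38.3). ∠KMG = 42.1° gives MG at 168° from the x-axis; with |MG| = 25.9, G = (-10.9, 43.6). ∠MGL = 50.6° gives GL at -62.5° from the x-axis; with |GL| = 16.4, L = (-3.30, 29.1). Then |TL| = |L − T| = 29.3.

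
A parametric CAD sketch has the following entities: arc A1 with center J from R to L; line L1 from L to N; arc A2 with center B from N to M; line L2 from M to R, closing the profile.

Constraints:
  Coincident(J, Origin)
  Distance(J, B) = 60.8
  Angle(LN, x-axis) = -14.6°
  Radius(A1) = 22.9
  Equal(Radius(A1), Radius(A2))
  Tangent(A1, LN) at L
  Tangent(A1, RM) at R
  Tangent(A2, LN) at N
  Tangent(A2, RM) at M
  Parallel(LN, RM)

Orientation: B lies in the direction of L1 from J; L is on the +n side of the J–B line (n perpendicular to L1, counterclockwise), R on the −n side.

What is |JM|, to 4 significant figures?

64.97

The slot axis is L1's direction at -14.6°, so u = (cos -14.6°, sin -14.6°) = (0.9677, -0.2521) and n = (−sin -14.6°, cos -14.6°) = (0.2521, 0.9677). J is at the origin and B lies 60.8 along u from J, so B = 60.8·u = (58.84, -15.33). Tangency of A1 to both parallel lines with radius 22.9 puts L and R at J ± 22.9·n: L = (5.772, 22.16), R = (-5.772, -22.16). Equal radii place N and M the same way about B: N = B + 22.9·n = (64.61, 6.835), M = B − 22.9·n = (53.06, -37.49). Then |JM| = |M − J| = 64.97.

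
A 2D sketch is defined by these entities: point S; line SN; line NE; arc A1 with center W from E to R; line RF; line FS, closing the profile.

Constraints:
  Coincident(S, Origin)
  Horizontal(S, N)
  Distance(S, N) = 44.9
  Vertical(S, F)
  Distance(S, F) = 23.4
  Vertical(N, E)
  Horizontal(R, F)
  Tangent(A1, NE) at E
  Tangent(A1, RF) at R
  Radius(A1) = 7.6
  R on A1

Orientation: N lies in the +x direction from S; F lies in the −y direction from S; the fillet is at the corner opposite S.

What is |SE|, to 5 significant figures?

47.599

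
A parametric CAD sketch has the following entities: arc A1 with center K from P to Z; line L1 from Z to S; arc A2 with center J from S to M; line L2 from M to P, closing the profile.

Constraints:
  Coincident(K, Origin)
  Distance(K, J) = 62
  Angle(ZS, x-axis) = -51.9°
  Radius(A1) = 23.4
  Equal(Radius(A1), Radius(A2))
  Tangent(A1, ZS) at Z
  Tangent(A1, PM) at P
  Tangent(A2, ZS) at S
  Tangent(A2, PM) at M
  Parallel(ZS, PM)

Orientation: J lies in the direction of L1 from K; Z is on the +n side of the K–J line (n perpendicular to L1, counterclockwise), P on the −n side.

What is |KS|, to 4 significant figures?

66.27

The slot axis is L1's direction at -51.9°, so u = (cos -51.9°, sin -51.9°) = (0.6170, -0.7869) and n = (−sin -51.9°, cos -51.9°) = (0.7869, 0.6170). K is at the origin and J lies 62.0 along u from K, so J = 62.0·u = (38.26, -48.79). Tangency of A1 to both parallel lines with radius 23.4 puts Z and P at K ± 23.4·n: Z = (18.41, 14.44), P = (-18.41, -14.44). Equal radii place S and M the same way about J: S = J + 23.4·n = (56.67, -34.35), M = J − 23.4·n = (19.84, -63.23). Then |KS| = |S − K| = 66.27.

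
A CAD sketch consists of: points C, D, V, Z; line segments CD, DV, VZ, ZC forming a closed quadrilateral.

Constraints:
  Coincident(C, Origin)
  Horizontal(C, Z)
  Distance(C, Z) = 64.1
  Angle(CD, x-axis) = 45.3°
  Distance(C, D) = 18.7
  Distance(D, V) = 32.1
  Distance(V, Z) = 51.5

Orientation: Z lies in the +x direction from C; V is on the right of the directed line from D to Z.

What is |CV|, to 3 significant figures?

24.7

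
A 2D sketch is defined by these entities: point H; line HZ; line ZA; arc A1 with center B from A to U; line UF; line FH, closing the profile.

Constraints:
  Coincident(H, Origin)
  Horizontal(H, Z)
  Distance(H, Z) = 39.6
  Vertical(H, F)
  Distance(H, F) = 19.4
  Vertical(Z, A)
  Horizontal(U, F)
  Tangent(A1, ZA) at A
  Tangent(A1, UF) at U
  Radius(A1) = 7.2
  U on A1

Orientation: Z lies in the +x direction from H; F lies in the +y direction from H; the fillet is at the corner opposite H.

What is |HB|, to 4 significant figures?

34.62

H is at the origin; H and Z share the same y with |HZ| = 39.6 and Z on the +x side, so Z = (39.60, 0.000). H and F share the same x with |HF| = 19.4 and F on the +y side, so F = (0.000, 19.40). The virtual corner opposite H is at (39.60, 19.40). A1 meets ZA tangentially, so BA is at right angles to ZA and tangency of A1 to UF means the radius BU is perpendicular to UF, with radius 7.2, so the center B sits 7.2 in from both sides at B = (32.40, 12.20). Then |HB| = |B − H| = 34.62.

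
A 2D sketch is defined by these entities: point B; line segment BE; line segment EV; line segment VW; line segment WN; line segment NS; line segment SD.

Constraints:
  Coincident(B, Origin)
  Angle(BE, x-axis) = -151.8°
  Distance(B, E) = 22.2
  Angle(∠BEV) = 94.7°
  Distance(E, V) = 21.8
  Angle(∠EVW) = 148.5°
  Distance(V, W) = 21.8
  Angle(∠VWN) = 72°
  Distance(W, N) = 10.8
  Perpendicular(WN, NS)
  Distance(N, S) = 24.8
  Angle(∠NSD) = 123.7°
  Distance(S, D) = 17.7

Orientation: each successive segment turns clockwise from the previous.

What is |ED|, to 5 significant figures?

27.240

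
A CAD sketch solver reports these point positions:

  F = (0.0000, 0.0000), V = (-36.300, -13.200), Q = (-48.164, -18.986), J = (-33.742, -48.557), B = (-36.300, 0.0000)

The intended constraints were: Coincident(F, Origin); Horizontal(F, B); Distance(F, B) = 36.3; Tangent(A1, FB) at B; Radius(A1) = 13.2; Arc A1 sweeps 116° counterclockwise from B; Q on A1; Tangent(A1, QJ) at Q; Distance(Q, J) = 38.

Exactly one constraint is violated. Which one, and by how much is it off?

Distance(Q, J) = 38 — off by 5.10.

F = (0.00, 0.00) ✓; F.y = 0.00, B.y = 0.00 ✓; |FB| = 36.30 ✓; ∠(VB, BF) = 90.00° ✓; |VB| = 13.20 ✓; bearing(V→Q) − bearing(V→B) = 116.0° ✓; |VQ| = 13.20 ✓; ∠(VQ, QJ) = 90.00° ✓; |QJ| = 32.90 ✗.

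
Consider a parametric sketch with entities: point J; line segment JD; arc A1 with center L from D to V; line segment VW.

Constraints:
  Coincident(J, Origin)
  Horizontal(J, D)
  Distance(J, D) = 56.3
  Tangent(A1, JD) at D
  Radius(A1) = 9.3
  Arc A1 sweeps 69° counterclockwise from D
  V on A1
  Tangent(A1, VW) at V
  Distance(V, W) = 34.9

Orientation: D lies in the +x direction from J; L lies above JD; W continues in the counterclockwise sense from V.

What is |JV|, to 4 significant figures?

65.26

The tangent condition forces LD to be normal to JD, so L = D + (0, 9.3) = (56.30, 9.300). On A1, D sits at bearing -90° from L; a 69° counterclockwise sweep puts V at bearing -21°, so V = L + 9.3·(cos -21°, sin -21°) = (64.98, 5.967). Then |JV| = |V − J| = 65.26.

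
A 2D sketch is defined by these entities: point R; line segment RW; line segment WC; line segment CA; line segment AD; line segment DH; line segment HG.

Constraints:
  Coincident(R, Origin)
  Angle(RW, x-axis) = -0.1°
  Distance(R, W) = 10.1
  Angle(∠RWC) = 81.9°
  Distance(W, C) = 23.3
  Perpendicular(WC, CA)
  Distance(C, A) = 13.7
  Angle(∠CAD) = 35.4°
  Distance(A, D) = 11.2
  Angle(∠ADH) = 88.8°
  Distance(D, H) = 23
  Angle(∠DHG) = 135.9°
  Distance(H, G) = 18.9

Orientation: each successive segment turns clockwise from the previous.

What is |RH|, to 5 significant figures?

39.002

∠CAD = 35.4° gives AD at 27.200° from the x-axis; with |AD| = 11.2, D = (3.1783, -16.006). ∠ADH = 88.8° gives DH at -64.000° from the x-axis; with |DH| = 23.0, H = (13.261, -36.678). Then |RH| = |H − R| = 39.002.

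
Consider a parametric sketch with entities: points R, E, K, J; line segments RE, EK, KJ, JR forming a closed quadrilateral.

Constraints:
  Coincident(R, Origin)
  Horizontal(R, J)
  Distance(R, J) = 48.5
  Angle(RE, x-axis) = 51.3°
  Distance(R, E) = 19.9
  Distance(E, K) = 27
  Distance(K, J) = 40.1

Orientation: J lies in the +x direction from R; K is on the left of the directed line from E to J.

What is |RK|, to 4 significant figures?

46.89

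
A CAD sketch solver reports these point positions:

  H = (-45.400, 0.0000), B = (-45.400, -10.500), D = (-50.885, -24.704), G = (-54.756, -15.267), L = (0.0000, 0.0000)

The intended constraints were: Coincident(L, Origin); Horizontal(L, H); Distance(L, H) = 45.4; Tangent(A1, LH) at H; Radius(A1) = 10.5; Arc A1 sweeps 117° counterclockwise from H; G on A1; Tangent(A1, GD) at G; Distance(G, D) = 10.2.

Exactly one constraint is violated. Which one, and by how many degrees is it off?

Tangent(A1, GD) at G — off by 4.70°.

L = (0.00, 0.00) ✓; L.y = 0.00, H.y = 0.00 ✓; |LH| = 45.40 ✓; ∠(BH, HL) = 90.00° ✓; |BH| = 10.50 ✓; bearing(B→G) − bearing(B→H) = 117.0° ✓; |BG| = 10.50 ✓; ∠(BG, GD) = 94.70° ✗; |GD| = 10.20 ✓.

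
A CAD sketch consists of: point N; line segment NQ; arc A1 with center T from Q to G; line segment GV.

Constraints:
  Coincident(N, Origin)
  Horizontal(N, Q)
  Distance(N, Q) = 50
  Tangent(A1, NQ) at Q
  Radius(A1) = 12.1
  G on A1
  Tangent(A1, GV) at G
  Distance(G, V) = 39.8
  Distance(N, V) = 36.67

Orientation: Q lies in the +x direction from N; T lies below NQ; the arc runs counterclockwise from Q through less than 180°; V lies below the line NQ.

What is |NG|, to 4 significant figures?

41.18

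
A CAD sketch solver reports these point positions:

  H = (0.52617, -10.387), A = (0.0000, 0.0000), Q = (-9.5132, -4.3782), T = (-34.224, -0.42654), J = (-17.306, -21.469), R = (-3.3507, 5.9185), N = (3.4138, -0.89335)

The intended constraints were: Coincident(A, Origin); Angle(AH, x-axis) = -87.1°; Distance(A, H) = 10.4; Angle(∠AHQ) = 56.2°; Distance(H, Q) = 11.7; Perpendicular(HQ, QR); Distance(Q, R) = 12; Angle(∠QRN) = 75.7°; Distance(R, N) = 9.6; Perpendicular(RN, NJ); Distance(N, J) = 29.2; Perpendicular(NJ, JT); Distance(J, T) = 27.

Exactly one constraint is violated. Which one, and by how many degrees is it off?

Perpendicular(NJ, JT) — off by 6.00°.

A = (0.00, 0.00) ✓; AH at -87.10° ✓; |AH| = 10.40 ✓; ∠AHQ = 56.20° ✓; |HQ| = 11.70 ✓; ∠(HQ, QR) = 90.00° ✓; |QR| = 12.00 ✓; ∠QRN = 75.70° ✓; |RN| = 9.600 ✓; ∠(RN, NJ) = 90.00° ✓; |NJ| = 29.20 ✓; ∠(NJ, JT) = 96.00° ✗; |JT| = 27.00 ✓.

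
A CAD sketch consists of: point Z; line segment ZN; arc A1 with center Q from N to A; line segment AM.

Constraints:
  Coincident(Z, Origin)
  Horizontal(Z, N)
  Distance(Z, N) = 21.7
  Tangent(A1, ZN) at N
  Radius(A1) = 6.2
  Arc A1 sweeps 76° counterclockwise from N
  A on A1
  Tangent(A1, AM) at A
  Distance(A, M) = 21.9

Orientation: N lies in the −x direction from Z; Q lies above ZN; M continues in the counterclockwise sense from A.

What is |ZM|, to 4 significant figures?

27.95

Z is at the origin; ZN is horizontal with |ZN| = 21.7 and N on the −x side, so N = (-21.70, 0.000). Since A1 is tangent to ZN there, QN ⟂ ZN, so Q = N + (0, 6.2) = (-21.70, 6.200). On A1, N sits at bearing -90° from Q; a 76° counterclockwise sweep puts A at bearing -14°, so A = Q + 6.2·(cos -14°, sin -14°) = (-15.68, 4.700). Tangency of A1 to AM means the radius QA is perpendicular to AM, so AM runs along (−sin -14°, cos -14°); with |AM| = 21.9, M = (-10.39, 25.95). Then |ZM| = |M − Z| = 27.95.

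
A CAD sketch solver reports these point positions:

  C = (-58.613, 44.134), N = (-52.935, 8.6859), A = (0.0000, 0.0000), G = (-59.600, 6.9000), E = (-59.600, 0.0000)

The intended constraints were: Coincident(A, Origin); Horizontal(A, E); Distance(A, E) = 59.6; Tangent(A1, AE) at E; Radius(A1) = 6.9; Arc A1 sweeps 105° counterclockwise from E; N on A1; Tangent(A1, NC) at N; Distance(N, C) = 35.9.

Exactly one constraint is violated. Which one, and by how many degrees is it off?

Tangent(A1, NC) at N — off by 5.90°.

A = (0.00, 0.00) ✓; A.y = 0.00, E.y = 0.00 ✓; |AE| = 59.60 ✓; ∠(GE, EA) = 90.00° ✓; |GE| = 6.900 ✓; bearing(G→N) − bearing(G→E) = 105.0° ✓; |GN| = 6.900 ✓; ∠(GN, NC) = 95.90° ✗; |NC| = 35.90 ✓.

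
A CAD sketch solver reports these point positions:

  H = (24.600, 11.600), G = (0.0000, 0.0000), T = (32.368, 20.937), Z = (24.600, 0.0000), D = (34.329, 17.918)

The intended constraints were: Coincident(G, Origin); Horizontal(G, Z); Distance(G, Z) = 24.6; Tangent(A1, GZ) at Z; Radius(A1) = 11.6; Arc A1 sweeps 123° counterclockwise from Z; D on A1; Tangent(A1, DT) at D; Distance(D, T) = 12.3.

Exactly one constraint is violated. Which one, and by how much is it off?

Distance(D, T) = 12.3 — off by 8.70.

G = (0.00, 0.00) ✓; G.y = 0.00, Z.y = 0.00 ✓; |GZ| = 24.60 ✓; ∠(HZ, ZG) = 90.00° ✓; |HZ| = 11.60 ✓; bearing(H→D) − bearing(H→Z) = 123.0° ✓; |HD| = 11.60 ✓; ∠(HD, DT) = 89.99° ✓; |DT| = 3.600 ✗.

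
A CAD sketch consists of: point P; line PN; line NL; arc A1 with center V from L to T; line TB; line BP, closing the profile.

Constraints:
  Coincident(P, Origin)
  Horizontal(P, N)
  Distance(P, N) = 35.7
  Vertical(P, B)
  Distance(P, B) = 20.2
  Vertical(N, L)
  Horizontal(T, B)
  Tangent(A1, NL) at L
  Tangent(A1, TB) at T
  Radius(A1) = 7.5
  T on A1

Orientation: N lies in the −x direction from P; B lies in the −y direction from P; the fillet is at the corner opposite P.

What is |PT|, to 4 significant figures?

34.69

P is at the origin; P and N share the same y with |PN| = 35.7 and N on the −x side, so N = (-35.70, 0.000). P and B share the same x with |PB| = 20.2 and B on the −y side, so B = (0.000, -20.20). The virtual corner opposite P is at (-35.70, -20.20). Since A1 is tangent to NL there, VL ⟂ NL and the tangent condition forces VT to be normal to TB, with radius 7.5, so the center V sits 7.5 in from both sides at V = (-28.20, -12.70). That places the tangent points at L = (-35.70, -12.70) on NL and T = (-28.20, -20.20) on TB. Then |PT| = |T − P| = 34.69.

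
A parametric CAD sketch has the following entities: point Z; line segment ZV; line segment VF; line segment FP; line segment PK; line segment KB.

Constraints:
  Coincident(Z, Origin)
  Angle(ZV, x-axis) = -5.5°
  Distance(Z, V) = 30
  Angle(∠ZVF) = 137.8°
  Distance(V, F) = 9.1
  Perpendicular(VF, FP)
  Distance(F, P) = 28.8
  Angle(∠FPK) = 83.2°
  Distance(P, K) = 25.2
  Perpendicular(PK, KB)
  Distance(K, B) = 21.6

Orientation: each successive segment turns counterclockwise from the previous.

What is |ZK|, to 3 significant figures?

8.47

Z is at the origin; ZV runs at -5.5° with length 30.0, so V = (29.9, -2.88). ∠ZVF = 137.8° gives VF at 36.7° from the x-axis; with |VF| = 9.1, F = (37.2, 2.56). The perpendicularity gives FP at right angles to VF, so FP runs at 127°; with |FP| = 28.8, P = (19.9, 25.7). ∠FPK = 83.2° gives PK at -136° from the x-axis; with |PK| = 25.2, K = (1.67, 8.31). Then |ZK| = |K − Z| = 8.47.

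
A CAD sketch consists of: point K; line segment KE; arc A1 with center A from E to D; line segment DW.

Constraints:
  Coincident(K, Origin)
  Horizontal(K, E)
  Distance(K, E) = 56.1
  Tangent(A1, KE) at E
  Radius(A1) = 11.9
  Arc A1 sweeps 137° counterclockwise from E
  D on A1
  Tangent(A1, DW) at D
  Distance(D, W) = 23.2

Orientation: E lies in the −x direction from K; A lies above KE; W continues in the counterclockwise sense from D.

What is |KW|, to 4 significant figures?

74.47

K is at the origin; KE is horizontal with |KE| = 56.1 and E on the −x side, so E = (-56.10, 0.000). A1 meets KE tangentially, so AE is at right angles to KE, so A = E + (0, 11.9) = (-56.10, 11.90). On A1, E sits at bearing -90° from A; a 137° counterclockwise sweep puts D at bearing 47°, so D = A + 11.9·(cos 47°, sin 47°) = (-47.98, 20.60). The tangent condition forces AD to be normal to DW, so DW runs along (−sin 47°, cos 47°); with |DW| = 23.2, W = (-64.95, 36.43). Then |KW| = |W − K| = 74.47.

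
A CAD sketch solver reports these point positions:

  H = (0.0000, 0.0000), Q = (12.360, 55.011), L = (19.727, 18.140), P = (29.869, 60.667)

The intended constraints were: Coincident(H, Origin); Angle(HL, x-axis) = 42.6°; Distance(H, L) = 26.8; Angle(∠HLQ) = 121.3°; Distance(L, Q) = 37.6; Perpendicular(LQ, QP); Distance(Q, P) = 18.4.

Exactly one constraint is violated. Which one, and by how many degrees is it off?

Perpendicular(LQ, QP) — off by 6.60°.

H = (0.00, 0.00) ✓; HL at 42.60° ✓; |HL| = 26.80 ✓; ∠HLQ = 121.3° ✓; |LQ| = 37.60 ✓; ∠(LQ, QP) = 83.40° ✗; |QP| = 18.40 ✓.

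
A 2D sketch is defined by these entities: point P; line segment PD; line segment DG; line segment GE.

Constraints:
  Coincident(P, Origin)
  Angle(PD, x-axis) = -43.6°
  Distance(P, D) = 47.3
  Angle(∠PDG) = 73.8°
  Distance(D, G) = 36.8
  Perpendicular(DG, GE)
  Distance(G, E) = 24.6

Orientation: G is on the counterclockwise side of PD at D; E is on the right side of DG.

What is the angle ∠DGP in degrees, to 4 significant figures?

62.54°

P is at the origin; PD runs at -43.6° with length 47.3, so D = 47.3·(cos -43.6°, sin -43.6°) = (34.25, -32.62). ∠PDG = 73.8°, so DG runs at -43.6° + (180° − 73.8°) = 62.60° from the x-axis; with |DG| = 36.8, G = D + 36.8·(cos 62.60°, sin 62.60°) = (51.19, 0.05260). Then cos ∠DGP = GD·GP / (|GD||GP|), giving 62.54°.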